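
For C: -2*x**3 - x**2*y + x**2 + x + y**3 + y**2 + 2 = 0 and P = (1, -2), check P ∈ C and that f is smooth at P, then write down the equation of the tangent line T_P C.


Tangent line at P: x + 7*y + 13 = 0.

Step 1: f(1, -2) = 0, so P lies on C.
Step 2: partial derivatives
  f_x(x, y) = -6*x**2 - 2*x*y + 2*x + 1, f_y(x, y) = -x**2 + 3*y**2 + 2*y.
  f_x(P) = 1, f_y(P) = 7 (gradient nonzero, so P is smooth).
Step 3: tangent line at P: 1·(x − 1) + 7·(y − -2) = 0.
Expanding: x + 7*y + 13 = 0.


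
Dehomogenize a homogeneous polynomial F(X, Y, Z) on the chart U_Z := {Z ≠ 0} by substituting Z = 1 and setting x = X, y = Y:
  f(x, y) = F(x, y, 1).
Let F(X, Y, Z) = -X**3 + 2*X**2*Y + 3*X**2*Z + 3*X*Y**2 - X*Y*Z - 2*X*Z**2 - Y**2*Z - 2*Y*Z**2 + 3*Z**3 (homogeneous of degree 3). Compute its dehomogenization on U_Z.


f(x, y) = -x**3 + 2*x**2*y + 3*x**2 + 3*x*y**2 - x*y - 2*x - y**2 - 2*y + 3

On U_Z we set Z = 1. Each monomial c·X^i·Y^j·Z^k in F becomes c·x^i·y^j·1^k = c·x^i·y^j.
Substituting Z = 1: F(X, Y, 1) = -x**3 + 2*x**2*y + 3*x**2 + 3*x*y**2 - x*y - 2*x - y**2 - 2*y + 3.
Note: deg(f) ≤ deg(F) = 3; strict inequality happens when F is divisible by Z (lost terms).


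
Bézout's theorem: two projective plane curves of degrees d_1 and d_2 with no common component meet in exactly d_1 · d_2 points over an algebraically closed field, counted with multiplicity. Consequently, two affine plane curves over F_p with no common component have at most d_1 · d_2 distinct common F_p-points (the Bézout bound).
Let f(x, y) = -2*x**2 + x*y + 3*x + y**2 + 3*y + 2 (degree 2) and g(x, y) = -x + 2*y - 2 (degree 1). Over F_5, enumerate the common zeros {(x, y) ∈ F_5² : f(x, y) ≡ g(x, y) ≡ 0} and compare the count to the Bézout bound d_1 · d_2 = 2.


Common zeros: {(1, 4)}; count = 1; Bézout bound = 2.

deg(f) = 2, deg(g) = 1, so Bézout bound = 2.
Scan x ∈ F_5. For each x, list the y ∈ F_5 with f(x, y) ≡ 0 and those with g(x, y) ≡ 0 (mod 5); the common zeros in that column are the intersection.
  x = 0: f ≡ 0 at y ∈ {3, 4}; g ≡ 0 at y ∈ {1}; common: ∅.
  x = 1: f ≡ 0 at y ∈ {2, 4}; g ≡ 0 at y ∈ {4}; common: {4}.
  x = 2: f ≡ 0 at y ∈ {0}; g ≡ 0 at y ∈ {2}; common: ∅.
  x = 3: f ≡ 0 at y ∈ {1, 3}; g ≡ 0 at y ∈ {0}; common: ∅.
  x = 4: f ≡ 0 at y ∈ {1, 2}; g ≡ 0 at y ∈ {3}; common: ∅.
Collecting: common zeros = {(1, 4)}, so the count is 1.
Comparison with the Bézout bound: 1 ≤ 2 = deg(f)·deg(g), as expected for curves with no common component (the affine F_5-count falls short of the bound because intersections may lie at infinity, over extension fields, or carry multiplicity).


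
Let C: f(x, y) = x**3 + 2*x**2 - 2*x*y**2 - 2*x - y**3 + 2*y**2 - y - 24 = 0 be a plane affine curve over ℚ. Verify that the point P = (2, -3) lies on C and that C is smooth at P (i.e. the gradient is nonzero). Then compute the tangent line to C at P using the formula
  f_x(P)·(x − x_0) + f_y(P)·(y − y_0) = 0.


Tangent line at P: -16*y - 48 = 0.

Step 1: f(2, -3) = 0, so P lies on C.
Step 2: partial derivatives
  f_x(x, y) = 3*x**2 + 4*x - 2*y**2 - 2, f_y(x, y) = -4*x*y - 3*y**2 + 4*y - 1.
  f_x(P) = 0, f_y(P) = -16 (gradient nonzero, so P is smooth).
Step 3: tangent line at P: 0·(x − 2) + -16·(y − -3) = 0.
Expanding: -16*y - 48 = 0.


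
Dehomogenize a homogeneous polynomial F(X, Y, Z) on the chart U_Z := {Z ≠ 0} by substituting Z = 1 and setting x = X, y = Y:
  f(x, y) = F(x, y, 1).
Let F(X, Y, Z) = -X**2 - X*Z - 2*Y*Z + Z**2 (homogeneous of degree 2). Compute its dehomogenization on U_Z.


f(x, y) = -x**2 - x - 2*y + 1

On U_Z we set Z = 1. Each monomial c·X^i·Y^j·Z^k in F becomes c·x^i·y^j·1^k = c·x^i·y^j.
Substituting Z = 1: F(X, Y, 1) = -x**2 - x - 2*y + 1.
Note: deg(f) ≤ deg(F) = 2; strict inequality happens when F is divisible by Z (lost terms).


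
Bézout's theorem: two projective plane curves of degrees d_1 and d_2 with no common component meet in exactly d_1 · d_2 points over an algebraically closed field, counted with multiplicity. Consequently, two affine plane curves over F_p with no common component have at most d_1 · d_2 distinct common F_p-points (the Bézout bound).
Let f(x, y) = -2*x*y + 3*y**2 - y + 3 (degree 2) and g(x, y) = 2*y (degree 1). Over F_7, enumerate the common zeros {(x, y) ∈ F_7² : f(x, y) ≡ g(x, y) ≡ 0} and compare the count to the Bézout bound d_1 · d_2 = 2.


Common zeros: ∅; count = 0; Bézout bound = 2.

deg(f) = 2, deg(g) = 1, so Bézout bound = 2.
Scan x ∈ F_7. For each x, list the y ∈ F_7 with f(x, y) ≡ 0 and those with g(x, y) ≡ 0 (mod 7); the common zeros in that column are the intersection.
  x = 0: f ≡ 0 at y ∈ {6}; g ≡ 0 at y ∈ {0}; common: ∅.
  x = 1: f ≡ 0 at y ∈ {3, 5}; g ≡ 0 at y ∈ {0}; common: ∅.
  x = 2: f ≡ 0 at y ∈ ∅; g ≡ 0 at y ∈ {0}; common: ∅.
  x = 3: f ≡ 0 at y ∈ ∅; g ≡ 0 at y ∈ {0}; common: ∅.
  x = 4: f ≡ 0 at y ∈ ∅; g ≡ 0 at y ∈ {0}; common: ∅.
  x = 5: f ≡ 0 at y ∈ {2, 4}; g ≡ 0 at y ∈ {0}; common: ∅.
  x = 6: f ≡ 0 at y ∈ {1}; g ≡ 0 at y ∈ {0}; common: ∅.
Collecting: common zeros = ∅, so the count is 0.
Comparison with the Bézout bound: 0 ≤ 2 = deg(f)·deg(g), as expected for curves with no common component (the affine F_7-count falls short of the bound because intersections may lie at infinity, over extension fields, or carry multiplicity).


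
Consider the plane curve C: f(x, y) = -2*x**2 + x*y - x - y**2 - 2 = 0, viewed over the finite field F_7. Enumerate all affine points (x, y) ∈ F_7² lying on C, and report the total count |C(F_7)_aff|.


Affine F_7-points: {(1, 2), (1, 6), (3, 1), (3, 2), (4, 1), (4, 3), (5, 6)}; count = 7.

For each of the 49 pairs (x, y) ∈ F_7², evaluate f(x, y) mod 7. Record the zeros.
  x = 0: [0↦5, 1↦4, 2↦1, 3↦3, 4↦3, 5↦1, 6↦4]  zeros at y ∈ ∅
  x = 1: [0↦2, 1↦2, 2↦0, 3↦3, 4↦4, 5↦3, 6↦0]  zeros at y ∈ {2, 6}
  x = 2: [0↦2, 1↦3, 2↦2, 3↦6, 4↦1, 5↦1, 6↦6]  zeros at y ∈ ∅
  x = 3: [0↦5, 1↦0, 2↦0, 3↦5, 4↦1, 5↦2, 6↦1]  zeros at y ∈ {1, 2}
  x = 4: [0↦4, 1↦0, 2↦1, 3↦0, 4↦4, 5↦6, 6↦6]  zeros at y ∈ {1, 3}
  x = 5: [0↦6, 1↦3, 2↦5, 3↦5, 4↦3, 5↦6, 6↦0]  zeros at y ∈ {6}
  x = 6: [0↦4, 1↦2, 2↦5, 3↦6, 4↦5, 5↦2, 6↦4]  zeros at y ∈ ∅
Collecting zeros: affine points = {(1, 2), (1, 6), (3, 1), (3, 2), (4, 1), (4, 3), (5, 6)}.
Total count |C(F_7)_aff| = 7.


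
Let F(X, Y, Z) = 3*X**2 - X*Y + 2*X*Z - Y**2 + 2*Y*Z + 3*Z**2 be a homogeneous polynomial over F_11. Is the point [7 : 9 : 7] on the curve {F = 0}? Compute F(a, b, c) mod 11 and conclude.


F(7,9,7) ≡ 0 (mod 11); P is on the curve.

Evaluate F(7, 9, 7) term-by-term (mod 11).
  3*X**2 ↦ 3·49·1·1 = 147
  -X*Y ↦ -1·7·9·1 = -63
  2*X*Z ↦ 2·7·1·7 = 98
  -Y**2 ↦ -1·1·81·1 = -81
  2*Y*Z ↦ 2·1·9·7 = 126
  3*Z**2 ↦ 3·1·1·49 = 147
Sum: F(7, 9, 7) = (147) + (-63) + (98) + (-81) + (126) + (147) = 374.
Reducing mod 11: 374 ≡ 0 (mod 11).
Since F(a, b, c) ≡ 0 (mod 11), P lies on the curve.


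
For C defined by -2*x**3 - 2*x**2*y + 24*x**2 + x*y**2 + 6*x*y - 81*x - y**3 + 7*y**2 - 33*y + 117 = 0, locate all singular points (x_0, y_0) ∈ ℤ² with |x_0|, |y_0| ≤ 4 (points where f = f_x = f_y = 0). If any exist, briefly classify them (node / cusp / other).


Singular points: {(3, 3)}; classification: cusp.

Compute partial derivatives:
  f_x = -6*x**2 - 4*x*y + 48*x + y**2 + 6*y - 81.
  f_y = -2*x**2 + 2*x*y + 6*x - 3*y**2 + 14*y - 33.
Scan x_0 ∈ {−4, ..., 4}. For each x_0, f_y(x_0, y) is a polynomial in y; find its integer roots y ∈ {−4, ..., 4}, then test f_x and f at those candidates.
  x = -4: f_y(-4, y) = -3*y**2 + 6*y - 89; no integer root y with |y| ≤ 4.
  x = -3: f_y(-3, y) = -3*y**2 + 8*y - 69; no integer root y with |y| ≤ 4.
  x = -2: f_y(-2, y) = -3*y**2 + 10*y - 53; no integer root y with |y| ≤ 4.
  x = -1: f_y(-1, y) = -3*y**2 + 12*y - 41; no integer root y with |y| ≤ 4.
  x = 0: f_y(0, y) = -3*y**2 + 14*y - 33; no integer root y with |y| ≤ 4.
  x = 1: f_y(1, y) = -3*y**2 + 16*y - 29; no integer root y with |y| ≤ 4.
  x = 2: f_y(2, y) = -3*y**2 + 18*y - 29; no integer root y with |y| ≤ 4.
  x = 3: f_y(3, y) = -3*y**2 + 20*y - 33; vanishes at y ∈ {3}. (3, 3): f_x = 0, f = 0 — SINGULAR.
  x = 4: f_y(4, y) = -3*y**2 + 22*y - 41; no integer root y with |y| ≤ 4.
Only singular point on the grid: (3, 3).
Classify: substitute x = 3 + u, y = 3 + v and expand: f = -2*u**3 - 2*u**2*v + u*v**2 - v**3 + v**2.
No constant or linear terms (consistent with a singular point). Quadratic part: v**2. Cubic part: -2*u**3 - 2*u**2*v + u*v**2 - v**3.
The quadratic part v**2 is a perfect square, so there is a single (double) tangent line v = 0, i.e. y = 3. Restricting the cubic part to that line (v = 0) leaves -2*u**3 ≠ 0, so f is not divisible by v and the branch is v² ≈ 2*u**3 to lowest order — this is a cusp.
Classification: cusp.


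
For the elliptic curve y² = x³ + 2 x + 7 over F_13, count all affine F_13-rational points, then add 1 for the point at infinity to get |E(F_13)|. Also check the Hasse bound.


Affine points = {(1, 6), (1, 7), (3, 1), (3, 12), (4, 1), (4, 12), (5, 5), (5, 8), (6, 1), (6, 12), (7, 0), (9, 0), (10, 0), (12, 2), (12, 11)}; affine count = 15; |E(F_13)| = 16.

Discriminant check: Δ ∝ 4a³ + 27b² = 4·2³ + 27·7² = 4·8 + 27·49 ≡ 3 (mod 13). Nonzero ⇒ E is nonsingular.
For each x ∈ F_13, compute rhs = x³ + 2·x + 7 mod 13, then count y ∈ F_13 with y² ≡ rhs.
  x = 0: rhs = 7, matching y values: none (0 points).
  x = 1: rhs = 10, matching y values: 6, 7 (2 points).
  x = 2: rhs = 6, matching y values: none (0 points).
  x = 3: rhs = 1, matching y values: 1, 12 (2 points).
  x = 4: rhs = 1, matching y values: 1, 12 (2 points).
  x = 5: rhs = 12, matching y values: 5, 8 (2 points).
  x = 6: rhs = 1, matching y values: 1, 12 (2 points).
  x = 7: rhs = 0, matching y values: 0 (1 points).
  x = 8: rhs = 2, matching y values: none (0 points).
  x = 9: rhs = 0, matching y values: 0 (1 points).
  x = 10: rhs = 0, matching y values: 0 (1 points).
  x = 11: rhs = 8, matching y values: none (0 points).
  x = 12: rhs = 4, matching y values: 2, 11 (2 points).
Total affine count: 15.
Full point count |E(F_13)| = 15 + 1 = 16.
Hasse bound: |16 − (13+1)| = |2| = 2 ≤ 2√13 ≈ 7.2111 ✓.


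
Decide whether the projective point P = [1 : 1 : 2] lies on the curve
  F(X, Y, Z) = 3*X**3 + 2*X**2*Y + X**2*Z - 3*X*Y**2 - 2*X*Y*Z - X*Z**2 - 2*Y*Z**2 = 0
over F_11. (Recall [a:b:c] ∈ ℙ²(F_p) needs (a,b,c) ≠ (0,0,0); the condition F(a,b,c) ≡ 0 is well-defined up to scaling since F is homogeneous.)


F(1,1,2) ≡ 10 (mod 11); P is NOT on the curve.

Evaluate F(1, 1, 2) term-by-term (mod 11).
  3*X**3 ↦ 3·1·1·1 = 3
  2*X**2*Y ↦ 2·1·1·1 = 2
  X**2*Z ↦ 1·1·1·2 = 2
  -3*X*Y**2 ↦ -3·1·1·1 = -3
  -2*X*Y*Z ↦ -2·1·1·2 = -4
  -X*Z**2 ↦ -1·1·1·4 = -4
  -2*Y*Z**2 ↦ -2·1·1·4 = -8
Sum: F(1, 1, 2) = (3) + (2) + (2) + (-3) + (-4) + (-4) + (-8) = -12.
Reducing mod 11: -12 ≡ 10 (mod 11).
Since F(a, b, c) ≡ 10 ≠ 0 (mod 11), P does NOT lie on the curve.


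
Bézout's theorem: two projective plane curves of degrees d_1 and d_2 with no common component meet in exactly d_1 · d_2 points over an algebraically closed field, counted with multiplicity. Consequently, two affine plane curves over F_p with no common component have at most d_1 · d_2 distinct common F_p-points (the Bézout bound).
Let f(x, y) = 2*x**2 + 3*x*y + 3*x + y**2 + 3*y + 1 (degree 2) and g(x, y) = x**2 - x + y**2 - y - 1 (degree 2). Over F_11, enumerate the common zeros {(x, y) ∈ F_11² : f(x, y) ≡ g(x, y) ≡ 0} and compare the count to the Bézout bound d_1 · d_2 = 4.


Common zeros: ∅; count = 0; Bézout bound = 4.

deg(f) = 2, deg(g) = 2, so Bézout bound = 4.
Scan x ∈ F_11. For each x, list the y ∈ F_11 with f(x, y) ≡ 0 and those with g(x, y) ≡ 0 (mod 11); the common zeros in that column are the intersection.
  x = 0: f ≡ 0 at y ∈ {2, 6}; g ≡ 0 at y ∈ {4, 8}; common: ∅.
  x = 1: f ≡ 0 at y ∈ {2, 3}; g ≡ 0 at y ∈ {4, 8}; common: ∅.
  x = 2: f ≡ 0 at y ∈ ∅; g ≡ 0 at y ∈ ∅; common: ∅.
  x = 3: f ≡ 0 at y ∈ ∅; g ≡ 0 at y ∈ {3, 9}; common: ∅.
  x = 4: f ≡ 0 at y ∈ {3, 4}; g ≡ 0 at y ∈ {0, 1}; common: ∅.
  x = 5: f ≡ 0 at y ∈ {0, 4}; g ≡ 0 at y ∈ ∅; common: ∅.
  x = 6: f ≡ 0 at y ∈ {6}; g ≡ 0 at y ∈ ∅; common: ∅.
  x = 7: f ≡ 0 at y ∈ ∅; g ≡ 0 at y ∈ ∅; common: ∅.
  x = 8: f ≡ 0 at y ∈ ∅; g ≡ 0 at y ∈ {0, 1}; common: ∅.
  x = 9: f ≡ 0 at y ∈ ∅; g ≡ 0 at y ∈ {3, 9}; common: ∅.
  x = 10: f ≡ 0 at y ∈ {0}; g ≡ 0 at y ∈ ∅; common: ∅.
Collecting: common zeros = ∅, so the count is 0.
Comparison with the Bézout bound: 0 ≤ 4 = deg(f)·deg(g), as expected for curves with no common component (the affine F_11-count falls short of the bound because intersections may lie at infinity, over extension fields, or carry multiplicity).


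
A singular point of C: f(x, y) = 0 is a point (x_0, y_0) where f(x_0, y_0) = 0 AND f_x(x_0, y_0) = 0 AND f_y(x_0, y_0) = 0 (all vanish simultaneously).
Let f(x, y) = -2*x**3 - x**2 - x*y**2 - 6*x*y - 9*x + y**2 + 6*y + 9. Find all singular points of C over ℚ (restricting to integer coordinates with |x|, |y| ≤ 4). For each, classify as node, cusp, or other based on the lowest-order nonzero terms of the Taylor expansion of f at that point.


Singular points: {(0, -3)}; classification: node.

Compute partial derivatives:
  f_x = -6*x**2 - 2*x - y**2 - 6*y - 9.
  f_y = -2*x*y - 6*x + 2*y + 6.
Scan x_0 ∈ {−4, ..., 4}. For each x_0, f_y(x_0, y) is a polynomial in y; find its integer roots y ∈ {−4, ..., 4}, then test f_x and f at those candidates.
  x = -4: f_y(-4, y) = 10*y + 30; vanishes at y ∈ {-3}. (-4, -3): f_x = -88 ≠ 0.
  x = -3: f_y(-3, y) = 8*y + 24; vanishes at y ∈ {-3}. (-3, -3): f_x = -48 ≠ 0.
  x = -2: f_y(-2, y) = 6*y + 18; vanishes at y ∈ {-3}. (-2, -3): f_x = -20 ≠ 0.
  x = -1: f_y(-1, y) = 4*y + 12; vanishes at y ∈ {-3}. (-1, -3): f_x = -4 ≠ 0.
  x = 0: f_y(0, y) = 2*y + 6; vanishes at y ∈ {-3}. (0, -3): f_x = 0, f = 0 — SINGULAR.
  x = 1: f_y(1, y) = 0; vanishes at y ∈ {-4, -3, -2, -1, 0, 1, 2, 3, 4}. (1, -4): f_x = -9 ≠ 0; (1, -3): f_x = -8 ≠ 0; (1, -2): f_x = -9 ≠ 0; (1, -1): f_x = -12 ≠ 0; (1, 0): f_x = -17 ≠ 0; (1, 1): f_x = -24 ≠ 0; (1, 2): f_x = -33 ≠ 0; (1, 3): f_x = -44 ≠ 0; (1, 4): f_x = -57 ≠ 0.
  x = 2: f_y(2, y) = -2*y - 6; vanishes at y ∈ {-3}. (2, -3): f_x = -28 ≠ 0.
  x = 3: f_y(3, y) = -4*y - 12; vanishes at y ∈ {-3}. (3, -3): f_x = -60 ≠ 0.
  x = 4: f_y(4, y) = -6*y - 18; vanishes at y ∈ {-3}. (4, -3): f_x = -104 ≠ 0.
Only singular point on the grid: (0, -3).
Classify: substitute x = 0 + u, y = -3 + v and expand: f = -2*u**3 - u**2 - u*v**2 + v**2.
No constant or linear terms (consistent with a singular point). Quadratic part: -u**2 + v**2. Cubic part: -2*u**3 - u*v**2.
The quadratic part v**2 - u**2 = (v − u)(v + u) splits into two distinct linear factors, so there are two distinct tangent lines y − -3 = ±(x − 0) — this is a node (ordinary double point).
Classification: node.


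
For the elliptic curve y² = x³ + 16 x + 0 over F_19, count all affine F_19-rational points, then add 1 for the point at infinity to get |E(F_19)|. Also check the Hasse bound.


Affine points = {(0, 0), (1, 6), (1, 13), (10, 1), (10, 18), (11, 5), (11, 14), (12, 1), (12, 18), (13, 7), (13, 12), (14, 2), (14, 17), (15, 9), (15, 10), (16, 1), (16, 18), (17, 6), (17, 13)}; affine count = 19; |E(F_19)| = 20.

Discriminant check: Δ ∝ 4a³ + 27b² = 4·16³ + 27·0² = 4·4096 + 27·0 ≡ 6 (mod 19). Nonzero ⇒ E is nonsingular.
For each x ∈ F_19, compute rhs = x³ + 16·x + 0 mod 19, then count y ∈ F_19 with y² ≡ rhs.
  x = 0: rhs = 0, matching y values: 0 (1 points).
  x = 1: rhs = 17, matching y values: 6, 13 (2 points).
  x = 2: rhs = 2, matching y values: none (0 points).
  x = 3: rhs = 18, matching y values: none (0 points).
  x = 4: rhs = 14, matching y values: none (0 points).
  x = 5: rhs = 15, matching y values: none (0 points).
  x = 6: rhs = 8, matching y values: none (0 points).
  x = 7: rhs = 18, matching y values: none (0 points).
  x = 8: rhs = 13, matching y values: none (0 points).
  x = 9: rhs = 18, matching y values: none (0 points).
  x = 10: rhs = 1, matching y values: 1, 18 (2 points).
  x = 11: rhs = 6, matching y values: 5, 14 (2 points).
  x = 12: rhs = 1, matching y values: 1, 18 (2 points).
  x = 13: rhs = 11, matching y values: 7, 12 (2 points).
  x = 14: rhs = 4, matching y values: 2, 17 (2 points).
  x = 15: rhs = 5, matching y values: 9, 10 (2 points).
  x = 16: rhs = 1, matching y values: 1, 18 (2 points).
  x = 17: rhs = 17, matching y values: 6, 13 (2 points).
  x = 18: rhs = 2, matching y values: none (0 points).
Total affine count: 19.
Full point count |E(F_19)| = 19 + 1 = 20.
Hasse bound: |20 − (19+1)| = |0| = 0 ≤ 2√19 ≈ 8.7178 ✓.


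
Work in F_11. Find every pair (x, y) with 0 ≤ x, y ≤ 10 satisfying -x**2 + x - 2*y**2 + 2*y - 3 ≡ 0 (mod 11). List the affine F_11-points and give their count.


Affine F_11-points: {(3, 4), (3, 8), (4, 5), (4, 7), (6, 0), (6, 1), (8, 5), (8, 7), (9, 4), (9, 8)}; count = 10.

For each of the 121 pairs (x, y) ∈ F_11², evaluate f(x, y) mod 11. Record the zeros.
  x = 0: [0↦8, 1↦8, 2↦4, 3↦7, 4↦6, 5↦1, 6↦3, 7↦1, 8↦6, 9↦7, 10↦4]  zeros at y ∈ ∅
  x = 1: [0↦8, 1↦8, 2↦4, 3↦7, 4↦6, 5↦1, 6↦3, 7↦1, 8↦6, 9↦7, 10↦4]  zeros at y ∈ ∅
  x = 2: [0↦6, 1↦6, 2↦2, 3↦5, 4↦4, 5↦10, 6↦1, 7↦10, 8↦4, 9↦5, 10↦2]  zeros at y ∈ ∅
  x = 3: [0↦2, 1↦2, 2↦9, 3↦1, 4↦0, 5↦6, 6↦8, 7↦6, 8↦0, 9↦1, 10↦9]  zeros at y ∈ {4, 8}
  x = 4: [0↦7, 1↦7, 2↦3, 3↦6, 4↦5, 5↦0, 6↦2, 7↦0, 8↦5, 9↦6, 10↦3]  zeros at y ∈ {5, 7}
  x = 5: [0↦10, 1↦10, 2↦6, 3↦9, 4↦8, 5↦3, 6↦5, 7↦3, 8↦8, 9↦9, 10↦6]  zeros at y ∈ ∅
  x = 6: [0↦0, 1↦0, 2↦7, 3↦10, 4↦9, 5↦4, 6↦6, 7↦4, 8↦9, 9↦10, 10↦7]  zeros at y ∈ {0, 1}
  x = 7: [0↦10, 1↦10, 2↦6, 3↦9, 4↦8, 5↦3, 6↦5, 7↦3, 8↦8, 9↦9, 10↦6]  zeros at y ∈ ∅
  x = 8: [0↦7, 1↦7, 2↦3, 3↦6, 4↦5, 5↦0, 6↦2, 7↦0, 8↦5, 9↦6, 10↦3]  zeros at y ∈ {5, 7}
  x = 9: [0↦2, 1↦2, 2↦9, 3↦1, 4↦0, 5↦6, 6↦8, 7↦6, 8↦0, 9↦1, 10↦9]  zeros at y ∈ {4, 8}
  x = 10: [0↦6, 1↦6, 2↦2, 3↦5, 4↦4, 5↦10, 6↦1, 7↦10, 8↦4, 9↦5, 10↦2]  zeros at y ∈ ∅
Collecting zeros: affine points = {(3, 4), (3, 8), (4, 5), (4, 7), (6, 0), (6, 1), (8, 5), (8, 7), (9, 4), (9, 8)}.
Total count |C(F_11)_aff| = 10.


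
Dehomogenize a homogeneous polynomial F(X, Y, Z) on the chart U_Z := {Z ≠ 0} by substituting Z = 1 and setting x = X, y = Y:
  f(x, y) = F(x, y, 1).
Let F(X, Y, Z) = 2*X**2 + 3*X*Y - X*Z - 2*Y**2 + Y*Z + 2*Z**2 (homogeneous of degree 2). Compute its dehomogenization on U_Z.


f(x, y) = 2*x**2 + 3*x*y - x - 2*y**2 + y + 2

On U_Z we set Z = 1. Each monomial c·X^i·Y^j·Z^k in F becomes c·x^i·y^j·1^k = c·x^i·y^j.
Substituting Z = 1: F(X, Y, 1) = 2*x**2 + 3*x*y - x - 2*y**2 + y + 2.
Note: deg(f) ≤ deg(F) = 2; strict inequality happens when F is divisible by Z (lost terms).


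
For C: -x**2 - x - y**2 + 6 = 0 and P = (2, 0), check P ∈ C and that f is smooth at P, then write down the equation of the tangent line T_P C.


Tangent line at P: 10 - 5*x = 0.

Step 1: f(2, 0) = 0, so P lies on C.
Step 2: partial derivatives
  f_x(x, y) = -2*x - 1, f_y(x, y) = -2*y.
  f_x(P) = -5, f_y(P) = 0 (gradient nonzero, so P is smooth).
Step 3: tangent line at P: -5·(x − 2) + 0·(y − 0) = 0.
Expanding: 10 - 5*x = 0.


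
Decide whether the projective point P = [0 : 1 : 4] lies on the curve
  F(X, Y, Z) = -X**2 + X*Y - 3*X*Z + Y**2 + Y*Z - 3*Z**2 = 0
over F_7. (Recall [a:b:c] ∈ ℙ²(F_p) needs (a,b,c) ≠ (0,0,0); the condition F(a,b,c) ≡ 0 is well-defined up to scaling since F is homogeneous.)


F(0,1,4) ≡ 6 (mod 7); P is NOT on the curve.

Evaluate F(0, 1, 4) term-by-term (mod 7).
  -X**2 ↦ -1·0·1·1 = 0
  X*Y ↦ 1·0·1·1 = 0
  -3*X*Z ↦ -3·0·1·4 = 0
  Y**2 ↦ 1·1·1·1 = 1
  Y*Z ↦ 1·1·1·4 = 4
  -3*Z**2 ↦ -3·1·1·16 = -48
Sum: F(0, 1, 4) = (0) + (0) + (0) + (1) + (4) + (-48) = -43.
Reducing mod 7: -43 ≡ 6 (mod 7).
Since F(a, b, c) ≡ 6 ≠ 0 (mod 7), P does NOT lie on the curve.


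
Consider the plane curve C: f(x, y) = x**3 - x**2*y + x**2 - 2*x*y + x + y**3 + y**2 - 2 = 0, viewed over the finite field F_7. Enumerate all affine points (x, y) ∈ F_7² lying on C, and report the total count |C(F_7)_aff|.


Affine F_7-points: {(0, 1), (1, 1), (1, 2), (1, 3), (3, 3), (3, 5), (4, 5), (5, 3), (6, 1)}; count = 9.

For each of the 49 pairs (x, y) ∈ F_7², evaluate f(x, y) mod 7. Record the zeros.
  x = 0: [0↦5, 1↦0, 2↦3, 3↦6, 4↦1, 5↦1, 6↦5]  zeros at y ∈ {1}
  x = 1: [0↦1, 1↦0, 2↦0, 3↦0, 4↦6, 5↦3, 6↦4]  zeros at y ∈ {1, 2, 3}
  x = 2: [0↦5, 1↦6, 2↦1, 3↦3, 4↦4, 5↦3, 6↦6]  zeros at y ∈ ∅
  x = 3: [0↦2, 1↦3, 2↦5, 3↦0, 4↦1, 5↦0, 6↦3]  zeros at y ∈ {3, 5}
  x = 4: [0↦5, 1↦4, 2↦4, 3↦4, 4↦3, 5↦0, 6↦1]  zeros at y ∈ {5}
  x = 5: [0↦6, 1↦1, 2↦4, 3↦0, 4↦2, 5↦2, 6↦6]  zeros at y ∈ {3}
  x = 6: [0↦4, 1↦0, 2↦4, 3↦1, 4↦4, 5↦5, 6↦3]  zeros at y ∈ {1}
Collecting zeros: affine points = {(0, 1), (1, 1), (1, 2), (1, 3), (3, 3), (3, 5), (4, 5), (5, 3), (6, 1)}.
Total count |C(F_7)_aff| = 9.


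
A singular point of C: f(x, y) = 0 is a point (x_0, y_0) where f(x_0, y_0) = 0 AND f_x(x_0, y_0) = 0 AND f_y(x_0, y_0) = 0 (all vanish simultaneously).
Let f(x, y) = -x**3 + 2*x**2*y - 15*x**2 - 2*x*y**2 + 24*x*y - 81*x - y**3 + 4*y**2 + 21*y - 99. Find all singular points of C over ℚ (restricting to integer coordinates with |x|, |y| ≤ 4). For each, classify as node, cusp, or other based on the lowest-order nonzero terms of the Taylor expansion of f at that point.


Singular points: {(-3, 3)}; classification: cusp.

Compute partial derivatives:
  f_x = -3*x**2 + 4*x*y - 30*x - 2*y**2 + 24*y - 81.
  f_y = 2*x**2 - 4*x*y + 24*x - 3*y**2 + 8*y + 21.
Scan x_0 ∈ {−4, ..., 4}. For each x_0, f_y(x_0, y) is a polynomial in y; find its integer roots y ∈ {−4, ..., 4}, then test f_x and f at those candidates.
  x = -4: f_y(-4, y) = -3*y**2 + 24*y - 43; no integer root y with |y| ≤ 4.
  x = -3: f_y(-3, y) = -3*y**2 + 20*y - 33; vanishes at y ∈ {3}. (-3, 3): f_x = 0, f = 0 — SINGULAR.
  x = -2: f_y(-2, y) = -3*y**2 + 16*y - 19; no integer root y with |y| ≤ 4.
  x = -1: f_y(-1, y) = -3*y**2 + 12*y - 1; no integer root y with |y| ≤ 4.
  x = 0: f_y(0, y) = -3*y**2 + 8*y + 21; no integer root y with |y| ≤ 4.
  x = 1: f_y(1, y) = -3*y**2 + 4*y + 47; no integer root y with |y| ≤ 4.
  x = 2: f_y(2, y) = 77 - 3*y**2; no integer root y with |y| ≤ 4.
  x = 3: f_y(3, y) = -3*y**2 - 4*y + 111; no integer root y with |y| ≤ 4.
  x = 4: f_y(4, y) = -3*y**2 - 8*y + 149; no integer root y with |y| ≤ 4.
Only singular point on the grid: (-3, 3).
Classify: substitute x = -3 + u, y = 3 + v and expand: f = -u**3 + 2*u**2*v - 2*u*v**2 - v**3 + v**2.
No constant or linear terms (consistent with a singular point). Quadratic part: v**2. Cubic part: -u**3 + 2*u**2*v - 2*u*v**2 - v**3.
The quadratic part v**2 is a perfect square, so there is a single (double) tangent line v = 0, i.e. y = 3. Restricting the cubic part to that line (v = 0) leaves -u**3 ≠ 0, so f is not divisible by v and the branch is v² ≈ u**3 to lowest order — this is a cusp.
Classification: cusp.


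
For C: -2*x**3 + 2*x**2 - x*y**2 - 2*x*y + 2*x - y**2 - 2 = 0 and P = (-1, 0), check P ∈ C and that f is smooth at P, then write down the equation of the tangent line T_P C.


Tangent line at P: -8*x + 2*y - 8 = 0.

Step 1: f(-1, 0) = 0, so P lies on C.
Step 2: partial derivatives
  f_x(x, y) = -6*x**2 + 4*x - y**2 - 2*y + 2, f_y(x, y) = -2*x*y - 2*x - 2*y.
  f_x(P) = -8, f_y(P) = 2 (gradient nonzero, so P is smooth).
Step 3: tangent line at P: -8·(x − -1) + 2·(y − 0) = 0.
Expanding: -8*x + 2*y - 8 = 0.


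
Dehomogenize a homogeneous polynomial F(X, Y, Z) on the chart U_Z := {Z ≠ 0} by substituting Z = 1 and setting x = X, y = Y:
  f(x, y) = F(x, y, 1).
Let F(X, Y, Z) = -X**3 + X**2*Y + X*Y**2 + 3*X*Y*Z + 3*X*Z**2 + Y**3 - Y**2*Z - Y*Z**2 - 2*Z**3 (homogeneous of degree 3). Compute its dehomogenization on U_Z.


f(x, y) = -x**3 + x**2*y + x*y**2 + 3*x*y + 3*x + y**3 - y**2 - y - 2

On U_Z we set Z = 1. Each monomial c·X^i·Y^j·Z^k in F becomes c·x^i·y^j·1^k = c·x^i·y^j.
Substituting Z = 1: F(X, Y, 1) = -x**3 + x**2*y + x*y**2 + 3*x*y + 3*x + y**3 - y**2 - y - 2.
Note: deg(f) ≤ deg(F) = 3; strict inequality happens when F is divisible by Z (lost terms).


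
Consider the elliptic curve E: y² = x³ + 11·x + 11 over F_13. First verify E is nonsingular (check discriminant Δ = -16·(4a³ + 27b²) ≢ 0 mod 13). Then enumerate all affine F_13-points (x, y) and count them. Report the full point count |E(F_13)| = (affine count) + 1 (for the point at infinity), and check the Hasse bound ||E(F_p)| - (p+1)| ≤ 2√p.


Affine points = {(1, 6), (1, 7), (5, 3), (5, 10), (8, 0), (10, 4), (10, 9), (12, 5), (12, 8)}; affine count = 9; |E(F_13)| = 10.

Discriminant check: Δ ∝ 4a³ + 27b² = 4·11³ + 27·11² = 4·1331 + 27·121 ≡ 11 (mod 13). Nonzero ⇒ E is nonsingular.
For each x ∈ F_13, compute rhs = x³ + 11·x + 11 mod 13, then count y ∈ F_13 with y² ≡ rhs.
  x = 0: rhs = 11, matching y values: none (0 points).
  x = 1: rhs = 10, matching y values: 6, 7 (2 points).
  x = 2: rhs = 2, matching y values: none (0 points).
  x = 3: rhs = 6, matching y values: none (0 points).
  x = 4: rhs = 2, matching y values: none (0 points).
  x = 5: rhs = 9, matching y values: 3, 10 (2 points).
  x = 6: rhs = 7, matching y values: none (0 points).
  x = 7: rhs = 2, matching y values: none (0 points).
  x = 8: rhs = 0, matching y values: 0 (1 points).
  x = 9: rhs = 7, matching y values: none (0 points).
  x = 10: rhs = 3, matching y values: 4, 9 (2 points).
  x = 11: rhs = 7, matching y values: none (0 points).
  x = 12: rhs = 12, matching y values: 5, 8 (2 points).
Total affine count: 9.
Full point count |E(F_13)| = 9 + 1 = 10.
Hasse bound: |10 − (13+1)| = |-4| = 4 ≤ 2√13 ≈ 7.2111 ✓.


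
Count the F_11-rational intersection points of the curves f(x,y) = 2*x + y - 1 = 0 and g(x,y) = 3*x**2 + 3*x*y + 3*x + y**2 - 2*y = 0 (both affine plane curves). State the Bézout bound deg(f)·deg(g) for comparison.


Common zeros: ∅; count = 0; Bézout bound = 2.

deg(f) = 1, deg(g) = 2, so Bézout bound = 2.
Scan x ∈ F_11. For each x, list the y ∈ F_11 with f(x, y) ≡ 0 and those with g(x, y) ≡ 0 (mod 11); the common zeros in that column are the intersection.
  x = 0: f ≡ 0 at y ∈ {1}; g ≡ 0 at y ∈ {0, 2}; common: ∅.
  x = 1: f ≡ 0 at y ∈ {10}; g ≡ 0 at y ∈ ∅; common: ∅.
  x = 2: f ≡ 0 at y ∈ {8}; g ≡ 0 at y ∈ ∅; common: ∅.
  x = 3: f ≡ 0 at y ∈ {6}; g ≡ 0 at y ∈ {1, 3}; common: ∅.
  x = 4: f ≡ 0 at y ∈ {4}; g ≡ 0 at y ∈ {3, 9}; common: ∅.
  x = 5: f ≡ 0 at y ∈ {2}; g ≡ 0 at y ∈ ∅; common: ∅.
  x = 6: f ≡ 0 at y ∈ {0}; g ≡ 0 at y ∈ {1, 5}; common: ∅.
  x = 7: f ≡ 0 at y ∈ {9}; g ≡ 0 at y ∈ ∅; common: ∅.
  x = 8: f ≡ 0 at y ∈ {7}; g ≡ 0 at y ∈ {2, 9}; common: ∅.
  x = 9: f ≡ 0 at y ∈ {5}; g ≡ 0 at y ∈ ∅; common: ∅.
  x = 10: f ≡ 0 at y ∈ {3}; g ≡ 0 at y ∈ {0, 5}; common: ∅.
Collecting: common zeros = ∅, so the count is 0.
Comparison with the Bézout bound: 0 ≤ 2 = deg(f)·deg(g), as expected for curves with no common component (the affine F_11-count falls short of the bound because intersections may lie at infinity, over extension fields, or carry multiplicity).


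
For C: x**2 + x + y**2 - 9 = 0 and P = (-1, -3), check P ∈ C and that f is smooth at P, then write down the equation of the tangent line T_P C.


Tangent line at P: -x - 6*y - 19 = 0.

Step 1: f(-1, -3) = 0, so P lies on C.
Step 2: partial derivatives
  f_x(x, y) = 2*x + 1, f_y(x, y) = 2*y.
  f_x(P) = -1, f_y(P) = -6 (gradient nonzero, so P is smooth).
Step 3: tangent line at P: -1·(x − -1) + -6·(y − -3) = 0.
Expanding: -x - 6*y - 19 = 0.


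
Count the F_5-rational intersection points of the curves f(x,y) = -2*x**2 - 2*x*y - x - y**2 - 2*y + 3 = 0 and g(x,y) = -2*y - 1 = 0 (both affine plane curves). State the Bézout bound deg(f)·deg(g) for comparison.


Common zeros: {(0, 2)}; count = 1; Bézout bound = 2.

deg(f) = 2, deg(g) = 1, so Bézout bound = 2.
Scan x ∈ F_5. For each x, list the y ∈ F_5 with f(x, y) ≡ 0 and those with g(x, y) ≡ 0 (mod 5); the common zeros in that column are the intersection.
  x = 0: f ≡ 0 at y ∈ {1, 2}; g ≡ 0 at y ∈ {2}; common: {2}.
  x = 1: f ≡ 0 at y ∈ {0, 1}; g ≡ 0 at y ∈ {2}; common: ∅.
  x = 2: f ≡ 0 at y ∈ ∅; g ≡ 0 at y ∈ {2}; common: ∅.
  x = 3: f ≡ 0 at y ∈ ∅; g ≡ 0 at y ∈ {2}; common: ∅.
  x = 4: f ≡ 0 at y ∈ ∅; g ≡ 0 at y ∈ {2}; common: ∅.
Collecting: common zeros = {(0, 2)}, so the count is 1.
Comparison with the Bézout bound: 1 ≤ 2 = deg(f)·deg(g), as expected for curves with no common component (the affine F_5-count falls short of the bound because intersections may lie at infinity, over extension fields, or carry multiplicity).


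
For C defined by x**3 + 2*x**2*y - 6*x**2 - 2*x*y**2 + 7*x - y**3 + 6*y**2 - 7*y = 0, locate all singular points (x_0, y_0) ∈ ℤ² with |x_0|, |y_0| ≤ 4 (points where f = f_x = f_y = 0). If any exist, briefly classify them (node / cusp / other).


Singular points: {(1, 1)}; classification: node.

Compute partial derivatives:
  f_x = 3*x**2 + 4*x*y - 12*x - 2*y**2 + 7.
  f_y = 2*x**2 - 4*x*y - 3*y**2 + 12*y - 7.
Scan x_0 ∈ {−4, ..., 4}. For each x_0, f_y(x_0, y) is a polynomial in y; find its integer roots y ∈ {−4, ..., 4}, then test f_x and f at those candidates.
  x = -4: f_y(-4, y) = -3*y**2 + 28*y + 25; no integer root y with |y| ≤ 4.
  x = -3: f_y(-3, y) = -3*y**2 + 24*y + 11; no integer root y with |y| ≤ 4.
  x = -2: f_y(-2, y) = -3*y**2 + 20*y + 1; no integer root y with |y| ≤ 4.
  x = -1: f_y(-1, y) = -3*y**2 + 16*y - 5; no integer root y with |y| ≤ 4.
  x = 0: f_y(0, y) = -3*y**2 + 12*y - 7; no integer root y with |y| ≤ 4.
  x = 1: f_y(1, y) = -3*y**2 + 8*y - 5; vanishes at y ∈ {1}. (1, 1): f_x = 0, f = 0 — SINGULAR.
  x = 2: f_y(2, y) = -3*y**2 + 4*y + 1; no integer root y with |y| ≤ 4.
  x = 3: f_y(3, y) = 11 - 3*y**2; no integer root y with |y| ≤ 4.
  x = 4: f_y(4, y) = -3*y**2 - 4*y + 25; no integer root y with |y| ≤ 4.
Only singular point on the grid: (1, 1).
Classify: substitute x = 1 + u, y = 1 + v and expand: f = u**3 + 2*u**2*v - u**2 - 2*u*v**2 - v**3 + v**2.
No constant or linear terms (consistent with a singular point). Quadratic part: -u**2 + v**2. Cubic part: u**3 + 2*u**2*v - 2*u*v**2 - v**3.
The quadratic part v**2 - u**2 = (v − u)(v + u) splits into two distinct linear factors, so there are two distinct tangent lines y − 1 = ±(x − 1) — this is a node (ordinary double point).
Classification: node.


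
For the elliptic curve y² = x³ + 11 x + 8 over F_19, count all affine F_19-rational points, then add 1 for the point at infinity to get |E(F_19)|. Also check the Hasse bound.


Affine points = {(1, 1), (1, 18), (2, 0), (3, 7), (3, 12), (5, 6), (5, 13), (6, 9), (6, 10), (8, 0), (9, 0), (10, 4), (10, 15), (11, 4), (11, 15), (12, 5), (12, 14), (13, 7), (13, 12), (16, 9), (16, 10), (17, 4), (17, 15)}; affine count = 23; |E(F_19)| = 24.

Discriminant check: Δ ∝ 4a³ + 27b² = 4·11³ + 27·8² = 4·1331 + 27·64 ≡ 3 (mod 19). Nonzero ⇒ E is nonsingular.
For each x ∈ F_19, compute rhs = x³ + 11·x + 8 mod 19, then count y ∈ F_19 with y² ≡ rhs.
  x = 0: rhs = 8, matching y values: none (0 points).
  x = 1: rhs = 1, matching y values: 1, 18 (2 points).
  x = 2: rhs = 0, matching y values: 0 (1 points).
  x = 3: rhs = 11, matching y values: 7, 12 (2 points).
  x = 4: rhs = 2, matching y values: none (0 points).
  x = 5: rhs = 17, matching y values: 6, 13 (2 points).
  x = 6: rhs = 5, matching y values: 9, 10 (2 points).
  x = 7: rhs = 10, matching y values: none (0 points).
  x = 8: rhs = 0, matching y values: 0 (1 points).
  x = 9: rhs = 0, matching y values: 0 (1 points).
  x = 10: rhs = 16, matching y values: 4, 15 (2 points).
  x = 11: rhs = 16, matching y values: 4, 15 (2 points).
  x = 12: rhs = 6, matching y values: 5, 14 (2 points).
  x = 13: rhs = 11, matching y values: 7, 12 (2 points).
  x = 14: rhs = 18, matching y values: none (0 points).
  x = 15: rhs = 14, matching y values: none (0 points).
  x = 16: rhs = 5, matching y values: 9, 10 (2 points).
  x = 17: rhs = 16, matching y values: 4, 15 (2 points).
  x = 18: rhs = 15, matching y values: none (0 points).
Total affine count: 23.
Full point count |E(F_19)| = 23 + 1 = 24.
Hasse bound: |24 − (19+1)| = |4| = 4 ≤ 2√19 ≈ 8.7178 ✓.


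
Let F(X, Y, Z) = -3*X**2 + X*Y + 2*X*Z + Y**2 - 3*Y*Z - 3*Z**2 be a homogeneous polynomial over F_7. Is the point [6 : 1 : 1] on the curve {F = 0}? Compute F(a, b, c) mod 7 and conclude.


F(6,1,1) ≡ 3 (mod 7); P is NOT on the curve.

Evaluate F(6, 1, 1) term-by-term (mod 7).
  -3*X**2 ↦ -3·36·1·1 = -108
  X*Y ↦ 1·6·1·1 = 6
  2*X*Z ↦ 2·6·1·1 = 12
  Y**2 ↦ 1·1·1·1 = 1
  -3*Y*Z ↦ -3·1·1·1 = -3
  -3*Z**2 ↦ -3·1·1·1 = -3
Sum: F(6, 1, 1) = (-108) + (6) + (12) + (1) + (-3) + (-3) = -95.
Reducing mod 7: -95 ≡ 3 (mod 7).
Since F(a, b, c) ≡ 3 ≠ 0 (mod 7), P does NOT lie on the curve.


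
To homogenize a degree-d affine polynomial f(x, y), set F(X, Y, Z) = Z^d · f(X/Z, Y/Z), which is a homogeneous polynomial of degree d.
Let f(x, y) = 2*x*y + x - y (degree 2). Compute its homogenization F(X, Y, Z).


F(X, Y, Z) = 2*X*Y + X*Z - Y*Z

deg(f) = 2.
Substitute x = X/Z, y = Y/Z into f, then multiply by Z^2.
  monomial 2·x^1·y^1 ↦ 2·X^1·Y^1·Z^0.
  monomial 1·x^1·y^0 ↦ 1·X^1·Y^0·Z^1.
  monomial -1·x^0·y^1 ↦ -1·X^0·Y^1·Z^1.
Collecting: F(X, Y, Z) = 2*X*Y + X*Z - Y*Z.


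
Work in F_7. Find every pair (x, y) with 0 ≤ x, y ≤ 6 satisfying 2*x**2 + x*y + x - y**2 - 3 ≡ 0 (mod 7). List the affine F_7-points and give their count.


Affine F_7-points: {(0, 2), (0, 5), (1, 0), (1, 1), (2, 0), (2, 2), (3, 4), (3, 6), (4, 5), (4, 6), (5, 1), (5, 4), (6, 3)}; count = 13.

For each of the 49 pairs (x, y) ∈ F_7², evaluate f(x, y) mod 7. Record the zeros.
  x = 0: [0↦4, 1↦3, 2↦0, 3↦2, 4↦2, 5↦0, 6↦3]  zeros at y ∈ {2, 5}
  x = 1: [0↦0, 1↦0, 2↦5, 3↦1, 4↦2, 5↦1, 6↦5]  zeros at y ∈ {0, 1}
  x = 2: [0↦0, 1↦1, 2↦0, 3↦4, 4↦6, 5↦6, 6↦4]  zeros at y ∈ {0, 2}
  x = 3: [0↦4, 1↦6, 2↦6, 3↦4, 4↦0, 5↦1, 6↦0]  zeros at y ∈ {4, 6}
  x = 4: [0↦5, 1↦1, 2↦2, 3↦1, 4↦5, 5↦0, 6↦0]  zeros at y ∈ {5, 6}
  x = 5: [0↦3, 1↦0, 2↦2, 3↦2, 4↦0, 5↦3, 6↦4]  zeros at y ∈ {1, 4}
  x = 6: [0↦5, 1↦3, 2↦6, 3↦0, 4↦6, 5↦3, 6↦5]  zeros at y ∈ {3}
Collecting zeros: affine points = {(0, 2), (0, 5), (1, 0), (1, 1), (2, 0), (2, 2), (3, 4), (3, 6), (4, 5), (4, 6), (5, 1), (5, 4), (6, 3)}.
Total count |C(F_7)_aff| = 13.


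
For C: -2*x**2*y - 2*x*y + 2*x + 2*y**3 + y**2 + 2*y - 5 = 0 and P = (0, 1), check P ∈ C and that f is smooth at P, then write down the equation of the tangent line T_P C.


Tangent line at P: 10*y - 10 = 0.

Step 1: f(0, 1) = 0, so P lies on C.
Step 2: partial derivatives
  f_x(x, y) = -4*x*y - 2*y + 2, f_y(x, y) = -2*x**2 - 2*x + 6*y**2 + 2*y + 2.
  f_x(P) = 0, f_y(P) = 10 (gradient nonzero, so P is smooth).
Step 3: tangent line at P: 0·(x − 0) + 10·(y − 1) = 0.
Expanding: 10*y - 10 = 0.


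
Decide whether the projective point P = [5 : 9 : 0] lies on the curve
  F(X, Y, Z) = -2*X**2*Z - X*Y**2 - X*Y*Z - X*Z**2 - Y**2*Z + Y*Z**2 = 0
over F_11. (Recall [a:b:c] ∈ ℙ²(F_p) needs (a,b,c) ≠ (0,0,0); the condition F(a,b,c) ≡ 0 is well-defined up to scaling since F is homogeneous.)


F(5,9,0) ≡ 2 (mod 11); P is NOT on the curve.

Evaluate F(5, 9, 0) term-by-term (mod 11).
  -2*X**2*Z ↦ -2·25·1·0 = 0
  -X*Y**2 ↦ -1·5·81·1 = -405
  -X*Y*Z ↦ -1·5·9·0 = 0
  -X*Z**2 ↦ -1·5·1·0 = 0
  -Y**2*Z ↦ -1·1·81·0 = 0
  Y*Z**2 ↦ 1·1·9·0 = 0
Sum: F(5, 9, 0) = (0) + (-405) + (0) + (0) + (0) + (0) = -405.
Reducing mod 11: -405 ≡ 2 (mod 11).
Since F(a, b, c) ≡ 2 ≠ 0 (mod 11), P does NOT lie on the curve.


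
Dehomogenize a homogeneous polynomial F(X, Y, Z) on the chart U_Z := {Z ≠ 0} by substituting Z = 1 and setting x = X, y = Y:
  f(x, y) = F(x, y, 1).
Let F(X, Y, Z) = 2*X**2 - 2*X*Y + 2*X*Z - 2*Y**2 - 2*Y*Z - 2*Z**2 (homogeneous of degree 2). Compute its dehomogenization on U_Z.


f(x, y) = 2*x**2 - 2*x*y + 2*x - 2*y**2 - 2*y - 2

On U_Z we set Z = 1. Each monomial c·X^i·Y^j·Z^k in F becomes c·x^i·y^j·1^k = c·x^i·y^j.
Substituting Z = 1: F(X, Y, 1) = 2*x**2 - 2*x*y + 2*x - 2*y**2 - 2*y - 2.
Note: deg(f) ≤ deg(F) = 2; strict inequality happens when F is divisible by Z (lost terms).


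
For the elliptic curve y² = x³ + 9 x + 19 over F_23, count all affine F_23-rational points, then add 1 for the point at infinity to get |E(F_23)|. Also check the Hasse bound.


Affine points = {(1, 11), (1, 12), (3, 2), (3, 21), (4, 2), (4, 21), (6, 6), (6, 17), (9, 1), (9, 22), (11, 0), (16, 2), (16, 21), (17, 5), (17, 18), (21, 4), (21, 19), (22, 3), (22, 20)}; affine count = 19; |E(F_23)| = 20.

Discriminant check: Δ ∝ 4a³ + 27b² = 4·9³ + 27·19² = 4·729 + 27·361 ≡ 13 (mod 23). Nonzero ⇒ E is nonsingular.
For each x ∈ F_23, compute rhs = x³ + 9·x + 19 mod 23, then count y ∈ F_23 with y² ≡ rhs.
  x = 0: rhs = 19, matching y values: none (0 points).
  x = 1: rhs = 6, matching y values: 11, 12 (2 points).
  x = 2: rhs = 22, matching y values: none (0 points).
  x = 3: rhs = 4, matching y values: 2, 21 (2 points).
  x = 4: rhs = 4, matching y values: 2, 21 (2 points).
  x = 5: rhs = 5, matching y values: none (0 points).
  x = 6: rhs = 13, matching y values: 6, 17 (2 points).
  x = 7: rhs = 11, matching y values: none (0 points).
  x = 8: rhs = 5, matching y values: none (0 points).
  x = 9: rhs = 1, matching y values: 1, 22 (2 points).
  x = 10: rhs = 5, matching y values: none (0 points).
  x = 11: rhs = 0, matching y values: 0 (1 points).
  x = 12: rhs = 15, matching y values: none (0 points).
  x = 13: rhs = 10, matching y values: none (0 points).
  x = 14: rhs = 14, matching y values: none (0 points).
  x = 15: rhs = 10, matching y values: none (0 points).
  x = 16: rhs = 4, matching y values: 2, 21 (2 points).
  x = 17: rhs = 2, matching y values: 5, 18 (2 points).
  x = 18: rhs = 10, matching y values: none (0 points).
  x = 19: rhs = 11, matching y values: none (0 points).
  x = 20: rhs = 11, matching y values: none (0 points).
  x = 21: rhs = 16, matching y values: 4, 19 (2 points).
  x = 22: rhs = 9, matching y values: 3, 20 (2 points).
Total affine count: 19.
Full point count |E(F_23)| = 19 + 1 = 20.
Hasse bound: |20 − (23+1)| = |-4| = 4 ≤ 2√23 ≈ 9.5917 ✓.


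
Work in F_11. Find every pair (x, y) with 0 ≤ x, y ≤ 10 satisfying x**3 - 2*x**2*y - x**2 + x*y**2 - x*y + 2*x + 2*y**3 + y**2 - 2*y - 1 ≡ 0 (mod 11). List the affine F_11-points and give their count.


Affine F_11-points: {(0, 1), (0, 5), (0, 10), (1, 1), (2, 1), (2, 2), (3, 3), (4, 0), (5, 9), (6, 7), (6, 8), (6, 9), (7, 6), (8, 9), (10, 7)}; count = 15.

For each of the 121 pairs (x, y) ∈ F_11², evaluate f(x, y) mod 11. Record the zeros.
  x = 0: [0↦10, 1↦0, 2↦4, 3↦1, 4↦3, 5↦0, 6↦4, 7↦5, 8↦4, 9↦2, 10↦0]  zeros at y ∈ {1, 5, 10}
  x = 1: [0↦1, 1↦0, 2↦4, 3↦3, 4↦9, 5↦1, 6↦2, 7↦2, 8↦2, 9↦3, 10↦6]  zeros at y ∈ {1}
  x = 2: [0↦7, 1↦0, 2↦0, 3↦8, 4↦3, 5↦8, 6↦2, 7↦8, 8↦5, 9↦5, 10↦9]  zeros at y ∈ {1, 2}
  x = 3: [0↦1, 1↦6, 2↦9, 3↦0, 4↦2, 5↦5, 6↦10, 7↦7, 8↦8, 9↦3, 10↦4]  zeros at y ∈ {3}
  x = 4: [0↦0, 1↦2, 2↦4, 3↦7, 4↦1, 5↦9, 6↦10, 7↦5, 8↦6, 9↦3, 10↦8]  zeros at y ∈ {0}
  x = 5: [0↦10, 1↦5, 2↦2, 3↦2, 4↦6, 5↦4, 6↦8, 7↦8, 8↦5, 9↦0, 10↦5]  zeros at y ∈ {9}
  x = 6: [0↦4, 1↦10, 2↦9, 3↦2, 4↦1, 5↦7, 6↦10, 7↦0, 8↦0, 9↦0, 10↦1]  zeros at y ∈ {7, 8, 9}
  x = 7: [0↦10, 1↦1, 2↦9, 3↦2, 4↦3, 5↦2, 6↦0, 7↦9, 8↦8, 9↦9, 10↦2]  zeros at y ∈ {6}
  x = 8: [0↦1, 1↦6, 2↦8, 3↦8, 4↦7, 5↦6, 6↦6, 7↦8, 8↦2, 9↦0, 10↦3]  zeros at y ∈ {9}
  x = 9: [0↦5, 1↦9, 2↦1, 3↦4, 4↦8, 5↦3, 6↦1, 7↦3, 8↦10, 9↦1, 10↦10]  zeros at y ∈ ∅
  x = 10: [0↦6, 1↦5, 2↦5, 3↦7, 4↦1, 5↦10, 6↦2, 7↦0, 8↦5, 9↦7, 10↦7]  zeros at y ∈ {7}
Collecting zeros: affine points = {(0, 1), (0, 5), (0, 10), (1, 1), (2, 1), (2, 2), (3, 3), (4, 0), (5, 9), (6, 7), (6, 8), (6, 9), (7, 6), (8, 9), (10, 7)}.
Total count |C(F_11)_aff| = 15.
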